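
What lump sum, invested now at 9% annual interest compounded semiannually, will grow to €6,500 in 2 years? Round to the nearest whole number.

€5,451

Periodic rate = 9%/2 = 0.045; 4 periods.
P = 6,500/(1 + 0.045)^4 ≈ 6,500/1.192518601 ≈ 5,450.6487.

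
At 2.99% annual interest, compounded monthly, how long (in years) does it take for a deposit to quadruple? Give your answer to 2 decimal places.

(1 + 0.00249167)^(12t) = 4.
12t = ln 4 / ln(1 + 0.00249167) ≈ 1.3863/0.00248857 ≈ 557.0652.
t ≈ 46.4221.

46.42 years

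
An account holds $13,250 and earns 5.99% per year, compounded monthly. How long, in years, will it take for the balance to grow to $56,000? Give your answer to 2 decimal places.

24.12 years

(1 + 0.00499167)^(12t) = 56,000/13,250 = 4.2264.
12t·ln(1 + 0.00499167) = ln(4.2264); 12t = 1.4414/0.00497925 ≈ 289.4722.
t ≈ 24.1227 years.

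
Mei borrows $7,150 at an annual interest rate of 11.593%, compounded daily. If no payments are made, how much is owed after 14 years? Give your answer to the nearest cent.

$36,229.53

Growth factor = (1 + 0.11593/365)^5110 ≈ 5.0670677926.
A ≈ 7,150 × 5.0670677926 ≈ 36,229.5347.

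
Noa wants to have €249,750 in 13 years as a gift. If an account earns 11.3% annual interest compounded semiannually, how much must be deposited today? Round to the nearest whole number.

Growth factor = (1 + 0.0565)^26 ≈ 4.17452471007.
P = 249,750/4.17452471007 ≈ 59,827.1701.

€59,827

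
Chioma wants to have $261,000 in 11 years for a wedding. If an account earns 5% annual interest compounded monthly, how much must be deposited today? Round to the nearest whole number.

Periodic rate = 5%/12 = 0.00416667; 132 periods.
P = 261,000/(1 + 0.05/12)^132 ≈ 261,000/1.73127362942 ≈ 150,756.0651.

$150,756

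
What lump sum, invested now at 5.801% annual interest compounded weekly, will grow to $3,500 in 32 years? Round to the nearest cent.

Periodic rate = 5.801%/52 = 0.00111558; 1664 periods.
P = 3,500/(1 + 0.05801/52)^1664 ≈ 3,500/6.39352229 ≈ 547.4291.

$547.43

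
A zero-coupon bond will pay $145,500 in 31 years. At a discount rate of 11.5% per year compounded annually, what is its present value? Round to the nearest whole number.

Annual rate = 11.5% = 0.115; 31 periods.
P = 145,500/(1 + 0.115)^31 ≈ 145,500/29.2092824907 ≈ 4,981.2932.

$4,981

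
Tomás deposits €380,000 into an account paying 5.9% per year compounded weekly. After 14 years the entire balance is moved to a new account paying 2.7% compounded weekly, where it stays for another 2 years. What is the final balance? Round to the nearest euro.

€915,700

Phase 1: 380,000·(1 + 0.059/52)^728 ≈ 867,575.9086.
Phase 2: 867,575.9086·(1 + 0.027/52)^104 ≈ 915,700.1797.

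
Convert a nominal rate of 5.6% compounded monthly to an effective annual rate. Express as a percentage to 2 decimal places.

5.75%

One year is 12 periods at 0.00466667 each: (1 + 0.00466667)^12 ≈ 1.05746.
EAR = 1.05746 − 1 ≈ 5.74599%.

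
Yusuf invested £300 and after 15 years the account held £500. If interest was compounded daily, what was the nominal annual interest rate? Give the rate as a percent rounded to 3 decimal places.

3.406%

(1 + r/365)^5475 = 500/300 = 1.66667.
1 + r/365 = 1.66667^(1/5475) ≈ 1.000093, so r/365 ≈ 0.0000933058.
r ≈ 365·0.0000933058 = 3.40566%.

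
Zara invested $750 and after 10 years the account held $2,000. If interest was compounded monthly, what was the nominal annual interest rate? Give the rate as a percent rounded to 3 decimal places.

9.848%

The 120-period growth factor is 2,000/750 = 2.66667.
r/12 = 2.66667^(1/120) − 1 ≈ 0.00820707, so r ≈ 12·0.00820707 = 9.84849%.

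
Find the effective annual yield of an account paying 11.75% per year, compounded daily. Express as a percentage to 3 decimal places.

12.466%

One year is 365 periods at 0.000321918 each: (1 + 0.000321918)^365 ≈ 1.12466.
EAR = 1.12466 − 1 ≈ 12.46604%.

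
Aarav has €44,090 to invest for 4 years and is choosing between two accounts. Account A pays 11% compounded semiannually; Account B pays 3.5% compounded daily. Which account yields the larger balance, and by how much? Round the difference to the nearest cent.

A: (1 + 0.055)^8 ≈ 1.534686515, so 44,090 × 1.534686515 ≈ 67,664.3284.
B: (1 + 0.035/365)^1460 ≈ 1.1502660784, so 44,090 × 1.1502660784 ≈ 50,715.2314.
Difference ≈ 16,949.0971 in favor of A.

Account A, by €16,949.10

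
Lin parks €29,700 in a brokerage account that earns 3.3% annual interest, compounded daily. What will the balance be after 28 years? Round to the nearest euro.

€74,822

Periodic rate = 3.3%/365 = 0.000090411; periods = 365·28 = 10220.
A = 29,700·(1 + 0.033/365)^10220 ≈ 29,700·2.5192424283 ≈ 74,821.5001.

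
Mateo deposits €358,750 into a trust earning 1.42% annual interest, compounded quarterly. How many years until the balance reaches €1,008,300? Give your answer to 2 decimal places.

72.90 years

We need (1 + 0.00355)^(4t) = 2.8106, so 4t = ln 2.8106 / ln 1.00355 ≈ 291.6136.
t ≈ 291.6136/4 = 72.9034 years.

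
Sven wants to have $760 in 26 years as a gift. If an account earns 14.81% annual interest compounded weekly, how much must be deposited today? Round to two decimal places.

Periodic rate = 14.81%/52 = 0.00284808; 1352 periods.
P = 760/(1 + 0.1481/52)^1352 ≈ 760/46.7646225 ≈ 16.2516.

$16.25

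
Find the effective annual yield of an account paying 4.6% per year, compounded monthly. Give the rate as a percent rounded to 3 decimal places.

4.698%

One year is 12 periods at 0.00383333 each: (1 + 0.00383333)^12 ≈ 1.046982.
EAR = 1.046982 − 1 ≈ 4.69823%.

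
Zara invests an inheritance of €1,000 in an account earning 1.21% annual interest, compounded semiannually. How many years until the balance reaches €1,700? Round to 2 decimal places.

(1 + 0.00605)^(2t) = 1,700/1,000 = 1.7.
2t·ln(1 + 0.00605) = ln(1.7); 2t = 0.53063/0.00603177 ≈ 87.9722.
t ≈ 43.9861 years.

43.99 years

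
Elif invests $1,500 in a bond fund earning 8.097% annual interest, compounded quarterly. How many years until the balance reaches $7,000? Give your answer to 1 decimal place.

19.2 years

(1 + 0.0202425)^(4t) = 7,000/1,500 = 4.6667.
4t·ln(1 + 0.0202425) = ln(4.6667); 4t = 1.5404/0.0200403 ≈ 76.8672.
t ≈ 19.2168 years.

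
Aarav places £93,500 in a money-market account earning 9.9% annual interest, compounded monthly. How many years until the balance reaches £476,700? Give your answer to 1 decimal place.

16.5 years

(1 + 0.00825)^(12t) = 476,700/93,500 = 5.0984.
12t·ln(1 + 0.00825) = ln(5.0984); 12t = 1.6289/0.00821615 ≈ 198.2589.
t ≈ 16.5216 years.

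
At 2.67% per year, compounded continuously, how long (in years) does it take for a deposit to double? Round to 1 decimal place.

26.0 years

e^(0.0267t) = 2, so 0.0267t = ln 2 ≈ 0.69315.
t ≈ 0.69315/0.0267 ≈ 25.9606.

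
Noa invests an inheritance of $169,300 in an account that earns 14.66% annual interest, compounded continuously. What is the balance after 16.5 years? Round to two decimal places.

A = P·e^(rt) = 169,300·e^(0.1466·16.5) = 169,300·e^2.4189.
e^2.4189 ≈ 11.23349567089, so A ≈ 1,901,830.8171.

$1,901,830.82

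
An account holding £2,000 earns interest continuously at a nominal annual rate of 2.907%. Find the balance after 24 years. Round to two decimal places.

£4,018.17

A = P·e^(rt) = 2,000·e^(0.02907·24) = 2,000·e^0.69768.
e^0.69768 ≈ 2.009086216, so A ≈ 4,018.1724.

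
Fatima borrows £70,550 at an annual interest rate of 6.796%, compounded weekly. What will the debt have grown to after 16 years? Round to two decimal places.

Growth factor = (1 + 0.06796/52)^832 ≈ 2.96432713431.
A ≈ 70,550 × 2.96432713431 ≈ 209,133.2793.

£209,133.28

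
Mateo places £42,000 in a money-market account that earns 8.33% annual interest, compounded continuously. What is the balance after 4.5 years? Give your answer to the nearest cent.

£61,100.47

A = P·e^(rt) = 42,000·e^(0.0833·4.5) = 42,000·e^0.37485.
e^0.37485 ≈ 1.4547731823, so A ≈ 61,100.4737.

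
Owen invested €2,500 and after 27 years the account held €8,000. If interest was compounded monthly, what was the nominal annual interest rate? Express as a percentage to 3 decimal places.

(1 + r/12)^324 = 8,000/2,500 = 3.2.
1 + r/12 = 3.2^(1/324) ≈ 1.003596, so r/12 ≈ 0.00359642.
r ≈ 12·0.00359642 = 4.31571%.

4.316%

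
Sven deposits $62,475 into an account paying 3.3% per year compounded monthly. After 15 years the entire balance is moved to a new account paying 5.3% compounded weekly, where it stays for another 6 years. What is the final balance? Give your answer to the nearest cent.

$140,741.54

Phase 1: 62,475·(1 + 0.00275)^180 ≈ 102,420.5214.
Phase 2: 102,420.5214·(1 + 0.053/52)^312 ≈ 140,741.5387.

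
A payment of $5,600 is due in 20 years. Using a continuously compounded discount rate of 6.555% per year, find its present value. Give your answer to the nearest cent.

$1,509.48

P = A·e^(−rt) = 5,600·e^(−1.311).
e^(−1.311) ≈ 0.2695503712, so P ≈ 1,509.4821.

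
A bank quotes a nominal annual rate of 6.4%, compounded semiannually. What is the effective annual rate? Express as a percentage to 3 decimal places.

EAR = (1 + 6.4%/2)^2 − 1 = (1 + 0.032)^2 − 1.
(1 + 0.032)^2 ≈ 1.065024, so EAR ≈ 6.50240%.

6.502%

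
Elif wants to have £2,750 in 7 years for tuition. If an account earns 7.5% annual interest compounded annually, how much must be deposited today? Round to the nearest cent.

£1,657.58

Annual rate = 7.5% = 0.075; 7 periods.
P = 2,750/(1 + 0.075)^7 ≈ 2,750/1.65904914 ≈ 1,657.5760.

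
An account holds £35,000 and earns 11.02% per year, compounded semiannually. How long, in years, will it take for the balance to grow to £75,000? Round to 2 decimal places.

(1 + 0.0551)^(2t) = 75,000/35,000 = 2.1429.
2t·ln(1 + 0.0551) = ln(2.1429); 2t = 0.76214/0.0536355 ≈ 14.2096.
t ≈ 7.1048 years.

7.10 years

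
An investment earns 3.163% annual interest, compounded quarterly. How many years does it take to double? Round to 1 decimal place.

(1 + 0.0079075)^(4t) = 2.
4t = ln 2 / ln(1 + 0.0079075) ≈ 0.69315/0.0078764 ≈ 88.0030.
t ≈ 22.0008.

22.0 years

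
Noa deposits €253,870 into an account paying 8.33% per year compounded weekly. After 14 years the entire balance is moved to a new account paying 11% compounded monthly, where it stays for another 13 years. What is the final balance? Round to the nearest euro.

After 14 years at 8.33%: 253,870 × 3.206778706345 ≈ 814,104.9102.
Then 13 years at 11%: 814,104.9102 × 4.151566003115 ≈ 3,379,810.2681.

€3,379,810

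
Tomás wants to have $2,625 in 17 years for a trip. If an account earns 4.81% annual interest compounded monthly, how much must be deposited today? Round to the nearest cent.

$1,160.69

Growth factor = (1 + 0.0481/12)^204 ≈ 2.26158424.
P = 2,625/2.26158424 ≈ 1,160.6908.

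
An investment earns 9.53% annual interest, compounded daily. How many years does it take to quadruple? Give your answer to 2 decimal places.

14.55 years

(1 + 0.000261096)^(365t) = 4.
365t = ln 4 / ln(1 + 0.000261096) ≈ 1.3863/0.000261062 ≈ 5310.2151.
t ≈ 14.5485.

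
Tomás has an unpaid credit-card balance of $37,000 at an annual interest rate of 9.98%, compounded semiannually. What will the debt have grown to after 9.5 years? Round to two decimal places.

Periodic rate = 9.98%/2 = 0.0499; periods = 2·9.5 = 19.
A = 37,000·(1 + 0.0499)^19 ≈ 37,000·2.5223815361 ≈ 93,328.1168.

$93,328.12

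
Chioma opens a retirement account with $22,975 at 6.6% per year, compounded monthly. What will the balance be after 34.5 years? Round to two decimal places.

Periodic rate = 6.6%/12 = 0.0055; periods = 12·34.5 = 414.
A = 22,975·(1 + 0.0055)^414 ≈ 22,975·9.68677075997 ≈ 222,553.5582.

$222,553.56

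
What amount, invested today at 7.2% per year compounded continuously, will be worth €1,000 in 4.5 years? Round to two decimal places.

P = A·e^(−rt) = 1,000·e^(−0.324).
e^(−0.324) ≈ 0.723250242, so P ≈ 723.2502.

€723.25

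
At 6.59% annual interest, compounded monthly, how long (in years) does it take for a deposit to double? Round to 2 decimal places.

10.55 years

(1 + 0.00549167)^(12t) = 2.
12t = ln 2 / ln(1 + 0.00549167) ≈ 0.69315/0.00547664 ≈ 126.5643.
t ≈ 10.5470.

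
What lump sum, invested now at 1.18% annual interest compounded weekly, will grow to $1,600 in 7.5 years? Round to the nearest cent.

Periodic rate = 1.18%/52 = 0.000226923; 390 periods.
P = 1,600/(1 + 0.0118/52)^390 ≈ 1,600/1.092523284 ≈ 1,464.4997.

$1,464.50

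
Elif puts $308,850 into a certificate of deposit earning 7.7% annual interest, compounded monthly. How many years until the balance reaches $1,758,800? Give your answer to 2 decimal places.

(1 + 0.00641667)^(12t) = 1,758,800/308,850 = 5.6947.
12t·ln(1 + 0.00641667) = ln(5.6947); 12t = 1.7395/0.00639617 ≈ 271.9646.
t ≈ 22.6637 years.

22.66 years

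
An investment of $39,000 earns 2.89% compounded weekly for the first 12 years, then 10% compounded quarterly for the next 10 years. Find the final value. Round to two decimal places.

$148,112.16

Phase 1: 39,000·(1 + 0.0289/52)^624 ≈ 55,161.5036.
Phase 2: 55,161.5036·(1 + 0.025)^40 ≈ 148,112.1586.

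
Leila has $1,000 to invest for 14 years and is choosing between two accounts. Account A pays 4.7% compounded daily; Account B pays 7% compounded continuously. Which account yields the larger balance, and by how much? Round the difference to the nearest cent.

A: (1 + 0.047/365)^5110 ≈ 1.930844823, so 1,000 × 1.930844823 ≈ 1,930.8448.
B: e^(0.07·14) = e^0.98 ≈ 2.664456242, so 1,000 × 2.664456242 ≈ 2,664.4562.
Difference ≈ 733.6114 in favor of B.

Account B, by $733.61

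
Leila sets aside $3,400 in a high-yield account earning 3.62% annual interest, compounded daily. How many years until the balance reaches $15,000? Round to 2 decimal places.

(1 + 0.0000991781)^(365t) = 15,000/3,400 = 4.4118.
365t·ln(1 + 0.0000991781) = ln(4.4118); 365t = 1.4843/9.91732e-05 ≈ 14966.4960.
t ≈ 41.0041 years.

41.00 years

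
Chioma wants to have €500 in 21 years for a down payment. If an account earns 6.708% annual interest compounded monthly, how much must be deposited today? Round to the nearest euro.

Periodic rate = 6.708%/12 = 0.00559; 252 periods.
P = 500/(1 + 0.00559)^252 ≈ 500/4.07453794 ≈ 122.7133.

€123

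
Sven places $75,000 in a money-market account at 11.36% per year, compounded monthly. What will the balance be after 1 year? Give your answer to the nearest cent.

$83,977.91

Periodic rate = 11.36%/12 = 0.00946667; periods = 12·1 = 12.
A = 75,000·(1 + 0.1136/12)^12 ≈ 75,000·1.1197054537 ≈ 83,977.9090.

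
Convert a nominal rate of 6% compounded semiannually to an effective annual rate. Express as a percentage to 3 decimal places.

EAR = (1 + 6%/2)^2 − 1 = (1 + 0.03)^2 − 1.
(1 + 0.03)^2 ≈ 1.0609, so EAR ≈ 6.09000%.

6.090%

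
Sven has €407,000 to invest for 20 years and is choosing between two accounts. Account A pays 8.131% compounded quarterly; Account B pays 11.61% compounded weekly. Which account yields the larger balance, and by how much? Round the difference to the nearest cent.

Account B, by €2,103,138.74

Account A growth factor: (1 + 0.0203275)^80 ≈ 5.00227263132; balance ≈ 2,035,924.9609.
Account B growth factor: (1 + 0.1161/52)^1040 ≈ 10.16968967781; balance ≈ 4,139,063.6989.
Account B is larger by 2,103,138.7379.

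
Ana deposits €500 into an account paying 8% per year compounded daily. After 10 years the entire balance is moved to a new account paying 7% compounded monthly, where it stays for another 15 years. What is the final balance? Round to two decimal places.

€3,169.95

Phase 1: 500·(1 + 0.08/365)^3650 ≈ 1,112.6729.
Phase 2: 1,112.6729·(1 + 0.07/12)^180 ≈ 3,169.9459.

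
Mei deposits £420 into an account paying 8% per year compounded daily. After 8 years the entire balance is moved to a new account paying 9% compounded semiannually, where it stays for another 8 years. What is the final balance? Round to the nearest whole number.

After 8 years at 8%: 420 × 1.89634789 ≈ 796.4661.
Then 8 years at 9%: 796.4661 × 2.022370153 ≈ 1,610.7493.

£1,611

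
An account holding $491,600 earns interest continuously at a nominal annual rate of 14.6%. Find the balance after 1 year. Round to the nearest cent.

A = P·e^(rt) = 491,600·e^(0.146·1) = 491,600·e^0.146.
e^0.146 ≈ 1.15719618805, so A ≈ 568,877.6460.

$568,877.65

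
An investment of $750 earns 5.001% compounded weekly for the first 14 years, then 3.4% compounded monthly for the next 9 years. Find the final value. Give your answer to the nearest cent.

After 14 years at 5.001%: 750 × 2.01335713 ≈ 1,510.0178.
Then 9 years at 3.4%: 1,510.0178 × 1.357394858 ≈ 2,049.6905.

$2,049.69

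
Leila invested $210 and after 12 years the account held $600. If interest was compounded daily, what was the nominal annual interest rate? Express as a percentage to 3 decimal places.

The 4380-period growth factor is 600/210 = 2.85714.
r/365 = 2.85714^(1/4380) − 1 ≈ 0.000239714, so r ≈ 365·0.000239714 = 8.74957%.

8.750%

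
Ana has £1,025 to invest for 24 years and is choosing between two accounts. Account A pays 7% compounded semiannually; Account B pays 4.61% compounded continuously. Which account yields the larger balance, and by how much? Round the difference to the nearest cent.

Account A, by £2,244.89

Account A growth factor: (1 + 0.035)^48 ≈ 5.213588981; balance ≈ 5,343.9287.
Account B growth factor: e^(0.0461·24) = e^1.1064 ≈ 3.023454343; balance ≈ 3,099.0407.
Account A is larger by 2,244.8880.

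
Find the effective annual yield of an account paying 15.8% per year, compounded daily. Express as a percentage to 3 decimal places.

EAR = (1 + 15.8%/365)^365 − 1 = (1 + 0.000432877)^365 − 1.
(1 + 0.000432877)^365 ≈ 1.171126, so EAR ≈ 17.11262%.

17.113%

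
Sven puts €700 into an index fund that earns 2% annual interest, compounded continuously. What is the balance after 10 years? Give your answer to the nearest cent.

€854.98

A = P·e^(rt) = 700·e^(0.02·10) = 700·e^0.2.
e^0.2 ≈ 1.22140276, so A ≈ 854.9819.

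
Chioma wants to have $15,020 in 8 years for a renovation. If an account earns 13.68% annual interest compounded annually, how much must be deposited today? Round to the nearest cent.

$5,385.15

Annual rate = 13.68% = 0.1368; 8 periods.
P = 15,020/(1 + 0.1368)^8 ≈ 15,020/2.7891541628 ≈ 5,385.1451.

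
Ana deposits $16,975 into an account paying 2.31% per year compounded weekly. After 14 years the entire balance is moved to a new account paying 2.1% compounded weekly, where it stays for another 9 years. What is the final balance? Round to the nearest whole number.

$28,333

After 14 years at 2.31%: 16,975 × 1.3817187416 ≈ 23,454.6756.
Then 9 years at 2.1%: 23,454.6756 × 1.2079948627 ≈ 28,333.1277.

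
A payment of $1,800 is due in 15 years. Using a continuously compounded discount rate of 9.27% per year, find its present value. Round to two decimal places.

$448.11

P = A·e^(−rt) = 1,800·e^(−1.3905).
e^(−1.3905) ≈ 0.2489507981, so P ≈ 448.1114.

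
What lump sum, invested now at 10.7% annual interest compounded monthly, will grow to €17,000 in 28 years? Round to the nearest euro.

Growth factor = (1 + 0.107/12)^336 ≈ 19.741474101.
P = 17,000/19.741474101 ≈ 861.1312.

€861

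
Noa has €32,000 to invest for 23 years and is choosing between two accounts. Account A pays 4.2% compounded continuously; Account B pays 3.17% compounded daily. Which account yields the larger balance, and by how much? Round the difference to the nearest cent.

Account A, by €17,736.50

Account A growth factor: e^(0.042·23) = e^0.966 ≈ 2.627413757; balance ≈ 84,077.2402.
Account B growth factor: (1 + 0.0317/365)^8395 ≈ 2.0731482403; balance ≈ 66,340.7437.
Account A is larger by 17,736.4965.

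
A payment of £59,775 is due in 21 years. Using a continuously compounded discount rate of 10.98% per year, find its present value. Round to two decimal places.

£5,958.31

P = A·e^(−rt) = 59,775·e^(−2.3058).
e^(−2.3058) ≈ 0.099679025527, so P ≈ 5,958.3138.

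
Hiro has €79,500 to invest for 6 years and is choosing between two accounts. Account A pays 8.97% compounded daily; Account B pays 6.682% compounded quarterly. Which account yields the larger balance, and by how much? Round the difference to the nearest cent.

Account A, by €17,851.47

A: (1 + 0.0897/365)^2190 ≈ 1.71280757109, so 79,500 × 1.71280757109 ≈ 136,168.2019.
B: (1 + 0.016705)^24 ≈ 1.48826073739, so 79,500 × 1.48826073739 ≈ 118,316.7286.
Difference ≈ 17,851.4733 in favor of A.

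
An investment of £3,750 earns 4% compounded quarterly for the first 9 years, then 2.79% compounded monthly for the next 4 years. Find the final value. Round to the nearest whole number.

After 9 years at 4%: 3,750 × 1.430768784 ≈ 5,365.3829.
Then 4 years at 2.79%: 5,365.3829 × 1.117920727 ≈ 5,998.0728.

£5,998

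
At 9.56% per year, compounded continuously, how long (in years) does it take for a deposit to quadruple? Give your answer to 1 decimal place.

e^(0.0956t) = 4, so 0.0956t = ln 4 ≈ 1.3863.
t ≈ 1.3863/0.0956 ≈ 14.5010.

14.5 years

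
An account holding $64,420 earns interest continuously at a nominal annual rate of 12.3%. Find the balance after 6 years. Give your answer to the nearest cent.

A = P·e^(rt) = 64,420·e^(0.123·6) = 64,420·e^0.738.
e^0.738 ≈ 2.09174783254, so A ≈ 134,750.3954.

$134,750.40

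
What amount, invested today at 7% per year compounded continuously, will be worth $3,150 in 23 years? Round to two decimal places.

P = A·e^(−rt) = 3,150·e^(−1.61).
e^(−1.61) ≈ 0.1998876141, so P ≈ 629.6460.

$629.65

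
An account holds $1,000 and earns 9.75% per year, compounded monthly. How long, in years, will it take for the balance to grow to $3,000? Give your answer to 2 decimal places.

11.31 years

We need (1 + 0.008125)^(12t) = 3, so 12t = ln 3 / ln 1.008125 ≈ 135.7624.
t ≈ 135.7624/12 = 11.3135 years.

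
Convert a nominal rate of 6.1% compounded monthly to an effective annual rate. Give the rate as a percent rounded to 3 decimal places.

6.273%

One year is 12 periods at 0.00508333 each: (1 + 0.00508333)^12 ≈ 1.062735.
EAR = 1.062735 − 1 ≈ 6.27347%.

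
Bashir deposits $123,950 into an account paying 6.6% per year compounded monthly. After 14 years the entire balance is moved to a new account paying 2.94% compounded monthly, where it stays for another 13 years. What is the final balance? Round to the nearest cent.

$456,267.43

Phase 1: 123,950·(1 + 0.0055)^168 ≈ 311,483.5529.
Phase 2: 311,483.5529·(1 + 0.00245)^156 ≈ 456,267.4294.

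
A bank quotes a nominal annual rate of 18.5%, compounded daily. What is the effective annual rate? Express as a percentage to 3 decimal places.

20.316%

One year is 365 periods at 0.000506849 each: (1 + 0.000506849)^365 ≈ 1.203162.
EAR = 1.203162 − 1 ≈ 20.31620%.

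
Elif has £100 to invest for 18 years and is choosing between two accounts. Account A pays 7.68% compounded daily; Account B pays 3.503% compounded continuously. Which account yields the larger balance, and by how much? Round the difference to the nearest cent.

A: (1 + 0.0768/365)^6570 ≈ 3.98387349, so 100 × 3.98387349 ≈ 398.3873.
B: e^(0.03503·18) = e^0.63054 ≈ 1.87862476, so 100 × 1.87862476 ≈ 187.8625.
Difference ≈ 210.5249 in favor of A.

Account A, by £210.52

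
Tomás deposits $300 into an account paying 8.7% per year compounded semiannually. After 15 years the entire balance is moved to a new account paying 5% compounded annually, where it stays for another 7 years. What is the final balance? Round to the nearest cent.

After 15 years at 8.7%: 300 × 3.587348772 ≈ 1,076.2046.
Then 7 years at 5%: 1,076.2046 × 1.407100423 ≈ 1,514.3280.

$1,514.33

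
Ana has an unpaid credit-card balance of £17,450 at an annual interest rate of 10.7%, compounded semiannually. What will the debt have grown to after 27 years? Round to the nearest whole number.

£291,112

Growth factor = (1 + 0.0535)^54 ≈ 16.6826545534.
A ≈ 17,450 × 16.6826545534 ≈ 291,112.3220.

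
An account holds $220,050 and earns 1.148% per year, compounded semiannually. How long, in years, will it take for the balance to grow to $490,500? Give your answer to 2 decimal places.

We need (1 + 0.00574)^(2t) = 2.229, so 2t = ln 2.229 / ln 1.00574 ≈ 140.0468.
t ≈ 140.0468/2 = 70.0234 years.

70.02 years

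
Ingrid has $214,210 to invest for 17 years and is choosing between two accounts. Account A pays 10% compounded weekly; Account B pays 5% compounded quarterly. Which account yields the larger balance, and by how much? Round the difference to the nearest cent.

Account A growth factor: (1 + 0.1/52)^884 ≈ 5.465018338547; balance ≈ 1,170,661.5783.
Account B growth factor: (1 + 0.0125)^68 ≈ 2.32735251038; balance ≈ 498,542.1812.
Account A is larger by 672,119.3971.

Account A, by $672,119.40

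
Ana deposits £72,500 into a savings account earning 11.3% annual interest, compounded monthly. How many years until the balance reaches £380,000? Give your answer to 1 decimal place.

(1 + 0.00941667)^(12t) = 380,000/72,500 = 5.2414.
12t·ln(1 + 0.00941667) = ln(5.2414); 12t = 1.6566/0.00937261 ≈ 176.7475.
t ≈ 14.7290 years.

14.7 years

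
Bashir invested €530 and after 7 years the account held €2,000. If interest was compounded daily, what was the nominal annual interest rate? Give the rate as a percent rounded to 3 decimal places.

18.977%

The 2555-period growth factor is 2,000/530 = 3.77358.
r/365 = 3.77358^(1/2555) − 1 ≈ 0.00051991, so r ≈ 365·0.00051991 = 18.97672%.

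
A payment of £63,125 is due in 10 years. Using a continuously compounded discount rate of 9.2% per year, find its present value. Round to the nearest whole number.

P = A·e^(−rt) = 63,125·e^(−0.92).
e^(−0.92) ≈ 0.39851904108, so P ≈ 25,156.5145.

£25,157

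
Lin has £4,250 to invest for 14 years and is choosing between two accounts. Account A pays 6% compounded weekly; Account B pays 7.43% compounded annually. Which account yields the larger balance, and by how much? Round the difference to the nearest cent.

Account B, by £1,751.90

Account A growth factor: (1 + 0.06/52)^728 ≈ 2.315245564; balance ≈ 9,839.7936.
Account B growth factor: (1 + 0.0743)^14 ≈ 2.7274579285; balance ≈ 11,591.6962.
Account B is larger by 1,751.9025.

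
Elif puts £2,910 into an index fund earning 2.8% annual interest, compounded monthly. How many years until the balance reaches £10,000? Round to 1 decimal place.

We need (1 + 0.00233333)^(12t) = 3.4364, so 12t = ln 3.4364 / ln 1.002333 ≈ 529.6593.
t ≈ 529.6593/12 = 44.1383 years.

44.1 years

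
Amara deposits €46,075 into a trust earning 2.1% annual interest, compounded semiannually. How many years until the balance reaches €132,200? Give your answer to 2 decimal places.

We need (1 + 0.0105)^(2t) = 2.8692, so 2t = ln 2.8692 / ln 1.0105 ≈ 100.9114.
t ≈ 100.9114/2 = 50.4557 years.

50.46 years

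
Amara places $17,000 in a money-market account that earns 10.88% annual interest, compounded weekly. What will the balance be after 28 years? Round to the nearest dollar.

$356,534

Growth factor = (1 + 0.1088/52)^1456 ≈ 20.9726128257.
A ≈ 17,000 × 20.9726128257 ≈ 356,534.4180.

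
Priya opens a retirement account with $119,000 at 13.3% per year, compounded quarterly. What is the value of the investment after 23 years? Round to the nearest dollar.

$2,412,376

Growth factor = (1 + 0.03325)^92 ≈ 20.27206937321.
A ≈ 119,000 × 20.27206937321 ≈ 2,412,376.2554.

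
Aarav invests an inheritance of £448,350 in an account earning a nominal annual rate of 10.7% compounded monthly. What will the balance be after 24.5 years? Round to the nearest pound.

Periodic rate = 10.7%/12 = 0.00891667; periods = 12·24.5 = 294.
A = 448,350·(1 + 0.107/12)^294 ≈ 448,350·13.59743937351 ≈ 6,096,411.9431.

£6,096,412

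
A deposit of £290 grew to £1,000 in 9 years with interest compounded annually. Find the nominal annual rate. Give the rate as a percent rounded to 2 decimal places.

The 9-period growth factor is 1,000/290 = 3.44828.
r = 3.44828^(1/9) − 1 ≈ 0.147449, i.e. 14.74494%.

14.74%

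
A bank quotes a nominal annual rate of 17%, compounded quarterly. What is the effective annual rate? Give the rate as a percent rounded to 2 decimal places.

18.11%

EAR = (1 + 17%/4)^4 − 1 = (1 + 0.0425)^4 − 1.
(1 + 0.0425)^4 ≈ 1.181148, so EAR ≈ 18.11478%.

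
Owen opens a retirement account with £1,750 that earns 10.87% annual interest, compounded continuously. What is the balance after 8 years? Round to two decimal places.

A = P·e^(rt) = 1,750·e^(0.1087·8) = 1,750·e^0.8696.
e^0.8696 ≈ 2.38595628, so A ≈ 4,175.4235.

£4,175.42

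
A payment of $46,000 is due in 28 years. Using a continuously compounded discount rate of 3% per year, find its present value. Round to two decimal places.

$19,858.68

P = A·e^(−rt) = 46,000·e^(−0.84).
e^(−0.84) ≈ 0.43171052343, so P ≈ 19,858.6841.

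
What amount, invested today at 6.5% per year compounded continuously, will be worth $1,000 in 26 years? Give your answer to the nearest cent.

$184.52

P = A·e^(−rt) = 1,000·e^(−1.69).
e^(−1.69) ≈ 0.184519524, so P ≈ 184.5195.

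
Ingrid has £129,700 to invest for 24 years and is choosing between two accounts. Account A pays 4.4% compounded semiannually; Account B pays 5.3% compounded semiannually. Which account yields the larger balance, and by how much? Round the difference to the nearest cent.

Account B, by £86,542.47

Account A growth factor: (1 + 0.022)^48 ≈ 2.84212384523; balance ≈ 368,623.4627.
Account B growth factor: (1 + 0.0265)^48 ≈ 3.5093749998; balance ≈ 455,165.9375.
Account B is larger by 86,542.4747.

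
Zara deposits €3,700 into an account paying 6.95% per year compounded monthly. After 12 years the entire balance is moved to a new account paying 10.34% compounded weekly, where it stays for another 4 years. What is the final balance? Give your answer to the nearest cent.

€12,847.08

Phase 1: 3,700·(1 + 0.0695/12)^144 ≈ 8,498.8170.
Phase 2: 8,498.8170·(1 + 0.1034/52)^208 ≈ 12,847.0769.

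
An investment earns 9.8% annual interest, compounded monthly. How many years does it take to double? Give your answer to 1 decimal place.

7.1 years

(1 + 0.00816667)^(12t) = 2.
12t = ln 2 / ln(1 + 0.00816667) ≈ 0.69315/0.0081335 ≈ 85.2213.
t ≈ 7.1018.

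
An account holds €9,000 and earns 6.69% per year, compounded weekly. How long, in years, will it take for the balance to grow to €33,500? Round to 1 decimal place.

(1 + 0.00128654)^(52t) = 33,500/9,000 = 3.7222.
52t·ln(1 + 0.00128654) = ln(3.7222); 52t = 1.3143/0.00128571 ≈ 1022.2517.
t ≈ 19.6587 years.

19.7 years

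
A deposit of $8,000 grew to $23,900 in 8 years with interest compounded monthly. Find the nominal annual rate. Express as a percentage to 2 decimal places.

(1 + r/12)^96 = 23,900/8,000 = 2.9875.
1 + r/12 = 2.9875^(1/96) ≈ 1.011466, so r/12 ≈ 0.0114656.
r ≈ 12·0.0114656 = 13.75874%.

13.76%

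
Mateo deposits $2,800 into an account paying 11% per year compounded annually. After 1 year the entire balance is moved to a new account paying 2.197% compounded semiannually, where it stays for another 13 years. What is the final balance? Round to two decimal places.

$4,128.99

Phase 1: 2,800·(1 + 0.11)^1 ≈ 3,108.0000.
Phase 2: 3,108.0000·(1 + 0.010985)^26 ≈ 4,128.9871.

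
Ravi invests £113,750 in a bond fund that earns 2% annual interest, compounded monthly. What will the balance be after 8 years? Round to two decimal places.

Periodic rate = 2%/12 = 0.00166667; periods = 12·8 = 96.
A = 113,750·(1 + 0.02/12)^96 ≈ 113,750·1.17335458692 ≈ 133,469.0843.

£133,469.08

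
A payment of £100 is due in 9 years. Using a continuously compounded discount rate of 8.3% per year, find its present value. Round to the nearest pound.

£47

P = A·e^(−rt) = 100·e^(−0.747).
e^(−0.747) ≈ 0.47378578, so P ≈ 47.3786.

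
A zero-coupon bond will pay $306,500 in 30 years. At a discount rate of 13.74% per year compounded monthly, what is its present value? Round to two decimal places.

$5,086.74

Growth factor = (1 + 0.01145)^360 ≈ 60.2546743517.
P = 306,500/60.2546743517 ≈ 5,086.7423.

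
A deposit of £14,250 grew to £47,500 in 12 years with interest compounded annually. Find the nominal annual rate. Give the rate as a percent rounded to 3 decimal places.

The 12-period growth factor is 47,500/14,250 = 3.33333.
r = 3.33333^(1/12) − 1 ≈ 0.105537, i.e. 10.55369%.

10.554%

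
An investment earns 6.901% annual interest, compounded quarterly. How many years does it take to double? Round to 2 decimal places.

(1 + 0.0172525)^(4t) = 2.
4t = ln 2 / ln(1 + 0.0172525) ≈ 0.69315/0.0171054 ≈ 40.5222.
t ≈ 10.1306.

10.13 years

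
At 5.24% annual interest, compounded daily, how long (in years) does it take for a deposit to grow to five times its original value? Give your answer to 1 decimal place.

30.7 years

(1 + 0.000143562)^(365t) = 5.
365t = ln 5 / ln(1 + 0.000143562) ≈ 1.6094/0.000143551 ≈ 11211.5841.
t ≈ 30.7167.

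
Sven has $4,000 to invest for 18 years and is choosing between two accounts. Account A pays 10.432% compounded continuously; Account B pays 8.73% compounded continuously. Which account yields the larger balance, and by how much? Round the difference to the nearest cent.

Account A, by $6,901.84

Account A growth factor: e^(0.10432·18) = e^1.87776 ≈ 6.5388414405; balance ≈ 26,155.3658.
Account B growth factor: e^(0.0873·18) = e^1.5714 ≈ 4.813382214; balance ≈ 19,253.5289.
Account A is larger by 6,901.8369.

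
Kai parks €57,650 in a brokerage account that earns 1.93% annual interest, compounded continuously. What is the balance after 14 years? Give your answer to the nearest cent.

A = P·e^(rt) = 57,650·e^(0.0193·14) = 57,650·e^0.2702.
e^0.2702 ≈ 1.3102264698, so A ≈ 75,534.5560.

€75,534.56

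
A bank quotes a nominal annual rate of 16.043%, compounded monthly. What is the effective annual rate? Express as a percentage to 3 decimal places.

17.277%

One year is 12 periods at 0.0133692 each: (1 + 0.0133692)^12 ≈ 1.172768.
EAR = 1.172768 − 1 ≈ 17.27683%.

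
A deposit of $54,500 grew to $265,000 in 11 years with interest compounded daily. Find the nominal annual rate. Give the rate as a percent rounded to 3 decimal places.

14.380%

(1 + r/365)^4015 = 265,000/54,500 = 4.86239.
1 + r/365 = 4.86239^(1/4015) ≈ 1.000394, so r/365 ≈ 0.000393983.
r ≈ 365·0.000393983 = 14.38037%.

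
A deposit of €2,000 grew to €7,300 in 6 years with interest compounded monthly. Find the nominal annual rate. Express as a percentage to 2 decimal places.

The 72-period growth factor is 7,300/2,000 = 3.65.
r/12 = 3.65^(1/72) − 1 ≈ 0.018145, so r ≈ 12·0.018145 = 21.77397%.

21.77%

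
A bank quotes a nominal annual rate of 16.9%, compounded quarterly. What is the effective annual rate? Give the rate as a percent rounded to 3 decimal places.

18.002%

One year is 4 periods at 0.04225 each: (1 + 0.04225)^4 ≈ 1.180015.
EAR = 1.180015 − 1 ≈ 18.00152%.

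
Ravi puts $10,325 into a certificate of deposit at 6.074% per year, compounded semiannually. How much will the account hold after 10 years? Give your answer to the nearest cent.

Growth factor = (1 + 0.03037)^20 ≈ 1.819131557.
A ≈ 10,325 × 1.819131557 ≈ 18,782.5333.

$18,782.53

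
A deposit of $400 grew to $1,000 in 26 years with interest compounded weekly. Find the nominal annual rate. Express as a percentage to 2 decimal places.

The 1352-period growth factor is 1,000/400 = 2.5.
r/52 = 2.5^(1/1352) − 1 ≈ 0.00067796, so r ≈ 52·0.00067796 = 3.52539%.

3.53%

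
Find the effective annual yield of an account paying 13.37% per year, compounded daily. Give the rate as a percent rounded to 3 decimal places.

EAR = (1 + 13.37%/365)^365 − 1 = (1 + 0.000366301)^365 − 1.
(1 + 0.000366301)^365 ≈ 1.143022, so EAR ≈ 14.30219%.

14.302%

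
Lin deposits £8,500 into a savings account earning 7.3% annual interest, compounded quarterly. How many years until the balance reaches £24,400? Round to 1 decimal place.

14.6 years

(1 + 0.01825)^(4t) = 24,400/8,500 = 2.8706.
4t·ln(1 + 0.01825) = ln(2.8706); 4t = 1.0545/0.0180855 ≈ 58.3074.
t ≈ 14.5769 years.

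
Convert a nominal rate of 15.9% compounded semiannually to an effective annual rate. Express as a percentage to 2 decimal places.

One year is 2 periods at 0.0795 each: (1 + 0.0795)^2 ≈ 1.16532.
EAR = 1.16532 − 1 ≈ 16.53202%.

16.53%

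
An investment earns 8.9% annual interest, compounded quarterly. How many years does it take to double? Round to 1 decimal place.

7.9 years

(1 + 0.02225)^(4t) = 2.
4t = ln 2 / ln(1 + 0.02225) ≈ 0.69315/0.0220061 ≈ 31.4980.
t ≈ 7.8745.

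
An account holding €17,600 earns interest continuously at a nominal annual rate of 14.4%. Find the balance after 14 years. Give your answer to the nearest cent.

A = P·e^(rt) = 17,600·e^(0.144·14) = 17,600·e^2.016.
e^2.016 ≈ 7.5082318602, so A ≈ 132,144.8807.

€132,144.88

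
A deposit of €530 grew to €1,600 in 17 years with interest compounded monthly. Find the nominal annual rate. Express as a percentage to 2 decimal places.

(1 + r/12)^204 = 1,600/530 = 3.01887.
1 + r/12 = 3.01887^(1/204) ≈ 1.005431, so r/12 ≈ 0.00543078.
r ≈ 12·0.00543078 = 6.51694%.

6.52%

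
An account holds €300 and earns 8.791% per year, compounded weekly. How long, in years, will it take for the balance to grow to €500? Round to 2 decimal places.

5.82 years

We need (1 + 0.00169058)^(52t) = 1.6667, so 52t = ln 1.6667 / ln 1.001691 ≈ 302.4159.
t ≈ 302.4159/52 = 5.8157 years.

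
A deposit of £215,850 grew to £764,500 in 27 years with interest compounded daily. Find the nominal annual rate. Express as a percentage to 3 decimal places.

4.684%

(1 + r/365)^9855 = 764,500/215,850 = 3.54181.
1 + r/365 = 3.54181^(1/9855) ≈ 1.000128, so r/365 ≈ 0.000128333.
r ≈ 365·0.000128333 = 4.68415%.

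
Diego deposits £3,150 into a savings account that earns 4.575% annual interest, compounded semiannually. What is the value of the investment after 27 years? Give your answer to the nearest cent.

Periodic rate = 4.575%/2 = 0.022875; periods = 2·27 = 54.
A = 3,150·(1 + 0.022875)^54 ≈ 3,150·3.3917080794 ≈ 10,683.8805.

£10,683.88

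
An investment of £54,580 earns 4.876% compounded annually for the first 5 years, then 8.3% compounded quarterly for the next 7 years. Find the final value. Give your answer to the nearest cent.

Phase 1: 54,580·(1 + 0.04876)^5 ≈ 69,249.0956.
Phase 2: 69,249.0956·(1 + 0.02075)^28 ≈ 123,071.3562.

£123,071.36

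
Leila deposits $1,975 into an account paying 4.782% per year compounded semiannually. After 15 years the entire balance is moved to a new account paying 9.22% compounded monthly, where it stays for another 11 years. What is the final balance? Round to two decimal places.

After 15 years at 4.782%: 1,975 × 2.0316717248 ≈ 4,012.5517.
Then 11 years at 9.22%: 4,012.5517 × 2.746489703 ≈ 11,020.4318.

$11,020.43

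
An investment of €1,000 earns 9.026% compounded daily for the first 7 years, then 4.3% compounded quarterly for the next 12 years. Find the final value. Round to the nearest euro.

After 7 years at 9.026%: 1,000 × 1.880884025 ≈ 1,880.8840.
Then 12 years at 4.3%: 1,880.8840 × 1.670705877 ≈ 3,142.4040.

€3,142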